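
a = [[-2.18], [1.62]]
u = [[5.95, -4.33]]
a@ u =[[-12.97, 9.44], [9.64, -7.01]]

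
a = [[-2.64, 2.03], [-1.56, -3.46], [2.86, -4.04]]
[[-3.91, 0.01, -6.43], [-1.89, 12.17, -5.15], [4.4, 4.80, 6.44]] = a@[[1.41, -2.01, 2.66], [-0.09, -2.61, 0.29]]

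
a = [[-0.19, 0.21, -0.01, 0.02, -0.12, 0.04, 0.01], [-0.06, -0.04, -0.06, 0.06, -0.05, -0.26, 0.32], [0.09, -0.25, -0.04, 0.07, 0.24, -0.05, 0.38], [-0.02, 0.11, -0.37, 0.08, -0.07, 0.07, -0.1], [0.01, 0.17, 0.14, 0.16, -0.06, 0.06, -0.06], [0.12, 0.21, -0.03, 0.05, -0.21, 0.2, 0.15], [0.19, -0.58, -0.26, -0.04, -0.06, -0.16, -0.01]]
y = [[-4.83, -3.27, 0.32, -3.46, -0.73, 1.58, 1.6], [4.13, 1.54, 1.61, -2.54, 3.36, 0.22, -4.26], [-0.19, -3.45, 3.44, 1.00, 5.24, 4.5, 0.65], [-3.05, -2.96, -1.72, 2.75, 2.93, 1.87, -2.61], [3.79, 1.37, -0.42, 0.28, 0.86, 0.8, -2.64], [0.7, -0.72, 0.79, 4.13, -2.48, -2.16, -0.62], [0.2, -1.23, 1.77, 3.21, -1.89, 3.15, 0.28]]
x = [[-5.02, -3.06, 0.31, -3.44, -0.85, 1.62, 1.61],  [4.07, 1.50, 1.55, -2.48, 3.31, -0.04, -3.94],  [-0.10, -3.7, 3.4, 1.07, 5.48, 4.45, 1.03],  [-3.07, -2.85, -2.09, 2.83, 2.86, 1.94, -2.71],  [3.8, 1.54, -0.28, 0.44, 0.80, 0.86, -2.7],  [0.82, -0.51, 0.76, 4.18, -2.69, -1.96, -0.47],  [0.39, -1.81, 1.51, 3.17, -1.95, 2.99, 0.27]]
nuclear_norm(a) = 2.73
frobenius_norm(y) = 17.70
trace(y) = 1.88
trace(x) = 1.82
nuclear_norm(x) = 39.78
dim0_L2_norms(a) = [0.31, 0.73, 0.48, 0.21, 0.36, 0.38, 0.53]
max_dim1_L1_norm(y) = 18.47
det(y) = -27781.35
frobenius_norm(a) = 1.21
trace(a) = -0.06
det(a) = 0.00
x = a + y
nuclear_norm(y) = 40.00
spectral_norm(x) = 10.67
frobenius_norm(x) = 17.82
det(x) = -10978.20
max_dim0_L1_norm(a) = 1.57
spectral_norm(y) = 10.54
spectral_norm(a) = 0.86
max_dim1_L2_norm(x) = 8.79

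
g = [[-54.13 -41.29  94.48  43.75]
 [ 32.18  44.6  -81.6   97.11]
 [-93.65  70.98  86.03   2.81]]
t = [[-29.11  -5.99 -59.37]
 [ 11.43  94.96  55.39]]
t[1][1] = 94.96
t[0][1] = -5.99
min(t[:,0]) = -29.11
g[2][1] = 70.98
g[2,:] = [-93.65, 70.98, 86.03, 2.81]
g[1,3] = 97.11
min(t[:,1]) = -5.99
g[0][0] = -54.13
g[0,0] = -54.13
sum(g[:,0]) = -115.60000000000001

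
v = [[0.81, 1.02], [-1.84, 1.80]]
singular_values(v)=[2.58, 1.29]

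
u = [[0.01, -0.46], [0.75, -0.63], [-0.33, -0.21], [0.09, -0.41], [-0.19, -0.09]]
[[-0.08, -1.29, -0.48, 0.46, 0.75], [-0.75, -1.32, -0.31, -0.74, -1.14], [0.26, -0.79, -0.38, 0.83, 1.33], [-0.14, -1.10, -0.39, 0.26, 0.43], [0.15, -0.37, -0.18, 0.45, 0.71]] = u@[[-0.87,0.60,0.47,-1.86,-2.94], [0.15,2.81,1.05,-1.04,-1.69]]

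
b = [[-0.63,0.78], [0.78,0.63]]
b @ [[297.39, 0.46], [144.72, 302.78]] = [[-74.47, 235.88], [323.14, 191.11]]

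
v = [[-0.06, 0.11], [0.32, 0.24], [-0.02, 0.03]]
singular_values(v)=[0.4, 0.13]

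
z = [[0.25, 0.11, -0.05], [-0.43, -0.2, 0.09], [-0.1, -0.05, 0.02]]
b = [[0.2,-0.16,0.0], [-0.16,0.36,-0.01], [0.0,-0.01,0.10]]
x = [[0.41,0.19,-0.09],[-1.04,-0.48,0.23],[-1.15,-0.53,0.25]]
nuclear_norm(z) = 0.58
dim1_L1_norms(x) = [0.69, 1.75, 1.93]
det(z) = 0.00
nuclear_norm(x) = 1.80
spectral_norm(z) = 0.57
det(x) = -0.00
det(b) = 0.00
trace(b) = 0.66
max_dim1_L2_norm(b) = 0.39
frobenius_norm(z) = 0.57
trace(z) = 0.07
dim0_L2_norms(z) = [0.51, 0.23, 0.1]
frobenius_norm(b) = 0.48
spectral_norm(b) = 0.46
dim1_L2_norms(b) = [0.26, 0.39, 0.1]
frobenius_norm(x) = 1.80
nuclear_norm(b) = 0.66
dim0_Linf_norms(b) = [0.2, 0.36, 0.1]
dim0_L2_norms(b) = [0.26, 0.39, 0.1]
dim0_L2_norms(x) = [1.6, 0.74, 0.35]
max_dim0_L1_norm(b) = 0.53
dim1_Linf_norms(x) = [0.41, 1.04, 1.15]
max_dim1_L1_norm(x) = 1.93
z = b @ x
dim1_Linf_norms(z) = [0.25, 0.43, 0.1]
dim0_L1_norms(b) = [0.36, 0.53, 0.11]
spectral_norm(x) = 1.80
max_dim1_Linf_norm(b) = 0.36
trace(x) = 0.18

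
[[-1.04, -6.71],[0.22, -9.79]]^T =[[-1.04, 0.22],  [-6.71, -9.79]]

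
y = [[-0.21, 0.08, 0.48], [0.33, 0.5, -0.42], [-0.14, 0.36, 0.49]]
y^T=[[-0.21, 0.33, -0.14], [0.08, 0.5, 0.36], [0.48, -0.42, 0.49]]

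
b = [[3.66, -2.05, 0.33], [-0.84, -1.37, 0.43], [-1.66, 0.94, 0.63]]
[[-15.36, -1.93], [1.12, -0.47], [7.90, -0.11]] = b @ [[-3.39, -0.33], [1.63, 0.15], [1.18, -1.27]]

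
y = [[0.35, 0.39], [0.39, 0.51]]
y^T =[[0.35, 0.39], [0.39, 0.51]]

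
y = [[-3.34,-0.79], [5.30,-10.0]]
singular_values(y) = [11.35, 3.31]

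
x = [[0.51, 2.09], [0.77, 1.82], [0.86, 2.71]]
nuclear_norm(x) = 4.30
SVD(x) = [[-0.53, 0.65],[-0.48, -0.76],[-0.70, 0.03]] @ diag([4.069687548849978, 0.23418636752691968]) @ [[-0.31, -0.95], [-0.95, 0.31]]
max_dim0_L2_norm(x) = 3.88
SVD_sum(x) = [[0.65, 2.04], [0.6, 1.87], [0.87, 2.71]] + [[-0.14, 0.05], [0.17, -0.05], [-0.01, 0.00]]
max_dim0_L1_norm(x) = 6.62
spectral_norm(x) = 4.07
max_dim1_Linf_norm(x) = 2.71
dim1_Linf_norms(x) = [2.09, 1.82, 2.71]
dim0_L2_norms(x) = [1.26, 3.88]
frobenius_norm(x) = 4.08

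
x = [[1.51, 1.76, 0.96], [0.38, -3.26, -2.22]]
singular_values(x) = [4.44, 1.52]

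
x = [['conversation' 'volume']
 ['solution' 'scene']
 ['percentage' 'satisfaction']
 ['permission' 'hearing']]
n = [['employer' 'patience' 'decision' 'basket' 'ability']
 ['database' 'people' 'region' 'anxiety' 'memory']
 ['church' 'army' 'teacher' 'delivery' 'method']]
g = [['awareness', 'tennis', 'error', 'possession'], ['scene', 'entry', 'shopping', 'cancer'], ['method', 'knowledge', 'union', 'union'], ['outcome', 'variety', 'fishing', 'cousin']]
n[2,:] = ['church', 'army', 'teacher', 'delivery', 'method']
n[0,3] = 'basket'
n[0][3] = 'basket'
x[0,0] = 'conversation'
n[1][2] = 'region'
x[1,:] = ['solution', 'scene']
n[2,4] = 'method'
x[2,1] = 'satisfaction'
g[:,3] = ['possession', 'cancer', 'union', 'cousin']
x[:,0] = ['conversation', 'solution', 'percentage', 'permission']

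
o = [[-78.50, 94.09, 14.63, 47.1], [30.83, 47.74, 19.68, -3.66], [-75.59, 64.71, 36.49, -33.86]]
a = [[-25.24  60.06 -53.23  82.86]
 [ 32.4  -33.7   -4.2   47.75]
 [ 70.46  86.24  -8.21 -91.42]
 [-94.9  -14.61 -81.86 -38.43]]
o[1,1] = 47.74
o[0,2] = 14.63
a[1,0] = 32.4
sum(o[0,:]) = 77.32000000000001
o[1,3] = -3.66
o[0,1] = 94.09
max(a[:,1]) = 86.24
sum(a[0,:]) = 64.45000000000002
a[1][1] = -33.7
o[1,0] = 30.83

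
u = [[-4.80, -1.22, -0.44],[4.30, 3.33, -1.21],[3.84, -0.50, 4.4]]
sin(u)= [[0.45, -0.07, -0.1],[0.55, 0.58, 1.03],[-0.01, 0.75, -0.48]]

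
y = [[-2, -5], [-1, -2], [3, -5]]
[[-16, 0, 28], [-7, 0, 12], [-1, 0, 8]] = y@[[3, 0, -4], [2, 0, -4]]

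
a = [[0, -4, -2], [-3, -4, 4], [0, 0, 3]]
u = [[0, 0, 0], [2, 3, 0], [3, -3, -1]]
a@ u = [[-14, -6, 2], [4, -24, -4], [9, -9, -3]]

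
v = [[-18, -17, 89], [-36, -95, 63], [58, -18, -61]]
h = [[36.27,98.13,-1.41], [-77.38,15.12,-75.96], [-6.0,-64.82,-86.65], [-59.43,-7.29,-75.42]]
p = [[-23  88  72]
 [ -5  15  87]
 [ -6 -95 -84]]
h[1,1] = 15.12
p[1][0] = -5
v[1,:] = [-36, -95, 63]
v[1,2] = 63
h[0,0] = 36.27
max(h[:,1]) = 98.13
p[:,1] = [88, 15, -95]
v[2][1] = -18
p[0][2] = 72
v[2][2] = -61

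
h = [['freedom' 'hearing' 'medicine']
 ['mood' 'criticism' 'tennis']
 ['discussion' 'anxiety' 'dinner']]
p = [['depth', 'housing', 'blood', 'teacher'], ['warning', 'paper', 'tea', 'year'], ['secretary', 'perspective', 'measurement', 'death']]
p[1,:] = ['warning', 'paper', 'tea', 'year']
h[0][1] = 'hearing'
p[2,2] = 'measurement'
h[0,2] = 'medicine'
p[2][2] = 'measurement'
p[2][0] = 'secretary'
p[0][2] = 'blood'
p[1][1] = 'paper'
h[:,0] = ['freedom', 'mood', 'discussion']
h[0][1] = 'hearing'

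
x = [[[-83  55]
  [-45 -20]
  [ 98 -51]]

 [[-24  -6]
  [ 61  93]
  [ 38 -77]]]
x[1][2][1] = -77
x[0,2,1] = -51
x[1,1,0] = 61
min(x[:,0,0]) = -83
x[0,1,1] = -20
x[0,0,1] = 55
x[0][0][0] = -83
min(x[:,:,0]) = -83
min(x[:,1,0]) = -45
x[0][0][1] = 55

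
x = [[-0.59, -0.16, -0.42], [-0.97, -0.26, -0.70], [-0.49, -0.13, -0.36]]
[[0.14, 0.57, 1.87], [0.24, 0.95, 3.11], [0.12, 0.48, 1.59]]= x @ [[-0.24, -0.83, -1.19], [0.79, 0.31, 0.63], [-0.30, -0.32, -3.03]]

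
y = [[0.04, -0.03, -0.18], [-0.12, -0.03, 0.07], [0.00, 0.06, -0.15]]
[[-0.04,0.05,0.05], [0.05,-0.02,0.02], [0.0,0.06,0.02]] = y @ [[-0.40, -0.10, -0.25], [0.27, 0.21, -0.37], [0.08, -0.34, -0.28]]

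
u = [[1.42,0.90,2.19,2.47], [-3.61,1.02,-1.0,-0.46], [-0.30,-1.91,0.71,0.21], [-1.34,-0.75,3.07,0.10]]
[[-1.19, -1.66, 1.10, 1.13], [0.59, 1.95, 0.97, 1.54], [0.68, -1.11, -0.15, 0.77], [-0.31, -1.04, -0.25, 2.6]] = u @ [[-0.21, -0.27, -0.27, -0.64], [-0.43, 0.46, 0.13, -0.06], [-0.30, -0.33, -0.19, 0.54], [0.06, -0.39, 0.72, 0.37]]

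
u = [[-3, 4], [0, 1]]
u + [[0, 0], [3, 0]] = [[-3, 4], [3, 1]]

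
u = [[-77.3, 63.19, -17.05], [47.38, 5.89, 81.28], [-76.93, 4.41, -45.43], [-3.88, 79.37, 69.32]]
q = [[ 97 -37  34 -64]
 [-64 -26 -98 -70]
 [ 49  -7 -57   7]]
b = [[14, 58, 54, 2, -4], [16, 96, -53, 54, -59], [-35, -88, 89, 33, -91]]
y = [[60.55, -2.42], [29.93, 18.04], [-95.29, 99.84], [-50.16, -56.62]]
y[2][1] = 99.84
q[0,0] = 97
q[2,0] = 49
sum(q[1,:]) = -258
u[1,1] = 5.89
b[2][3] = 33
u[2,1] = 4.41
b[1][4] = -59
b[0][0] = 14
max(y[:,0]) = 60.55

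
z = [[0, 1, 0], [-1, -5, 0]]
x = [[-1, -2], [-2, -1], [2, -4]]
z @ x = [[-2, -1], [11, 7]]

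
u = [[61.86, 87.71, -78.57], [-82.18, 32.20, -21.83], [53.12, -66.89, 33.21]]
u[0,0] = 61.86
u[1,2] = -21.83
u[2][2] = 33.21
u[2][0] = 53.12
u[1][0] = -82.18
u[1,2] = -21.83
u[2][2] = 33.21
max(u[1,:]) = 32.2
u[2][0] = 53.12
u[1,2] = -21.83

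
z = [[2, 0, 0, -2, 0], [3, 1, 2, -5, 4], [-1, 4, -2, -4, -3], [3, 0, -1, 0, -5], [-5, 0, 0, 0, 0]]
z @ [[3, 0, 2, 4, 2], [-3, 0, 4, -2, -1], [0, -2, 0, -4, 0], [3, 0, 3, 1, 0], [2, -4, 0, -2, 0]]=[[0, 0, -2, 6, 4], [-1, -20, -5, -11, 5], [-33, 16, 2, -2, -6], [-1, 22, 6, 26, 6], [-15, 0, -10, -20, -10]]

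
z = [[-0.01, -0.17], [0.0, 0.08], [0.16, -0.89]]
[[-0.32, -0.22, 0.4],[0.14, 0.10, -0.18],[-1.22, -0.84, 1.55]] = z@[[2.08, 1.43, -2.63],  [1.74, 1.2, -2.21]]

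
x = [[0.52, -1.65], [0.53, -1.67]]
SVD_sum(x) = [[0.52,-1.65], [0.53,-1.67]] + [[-0.0, -0.0],  [0.00, 0.00]]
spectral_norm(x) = 2.46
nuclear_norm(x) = 2.46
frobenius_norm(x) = 2.46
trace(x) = -1.15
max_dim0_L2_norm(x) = 2.35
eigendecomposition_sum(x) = [[-0.01,  0.01], [-0.00,  0.0]] + [[0.53, -1.66], [0.53, -1.67]]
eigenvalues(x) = [-0.01, -1.14]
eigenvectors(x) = [[0.95, 0.7], [0.3, 0.71]]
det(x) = 0.01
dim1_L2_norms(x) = [1.73, 1.75]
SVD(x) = [[-0.70, -0.71], [-0.71, 0.7]] @ diag([2.4622538176362534, 0.002477405032863867]) @ [[-0.30, 0.95], [0.95, 0.30]]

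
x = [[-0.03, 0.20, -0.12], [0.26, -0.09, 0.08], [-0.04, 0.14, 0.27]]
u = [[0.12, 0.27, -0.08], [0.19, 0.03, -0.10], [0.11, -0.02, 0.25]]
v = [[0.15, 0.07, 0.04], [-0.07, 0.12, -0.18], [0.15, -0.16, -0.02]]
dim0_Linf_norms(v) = [0.15, 0.16, 0.18]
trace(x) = 0.15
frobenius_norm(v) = 0.36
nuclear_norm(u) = 0.77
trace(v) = 0.25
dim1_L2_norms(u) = [0.31, 0.22, 0.27]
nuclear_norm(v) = 0.60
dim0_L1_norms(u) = [0.42, 0.32, 0.43]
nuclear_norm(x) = 0.81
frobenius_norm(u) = 0.46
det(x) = -0.02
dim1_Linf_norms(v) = [0.15, 0.18, 0.16]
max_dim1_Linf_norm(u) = 0.27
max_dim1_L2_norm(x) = 0.31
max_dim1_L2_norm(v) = 0.23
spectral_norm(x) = 0.33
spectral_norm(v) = 0.28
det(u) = -0.01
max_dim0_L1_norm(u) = 0.43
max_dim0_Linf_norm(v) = 0.18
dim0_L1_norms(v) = [0.37, 0.35, 0.24]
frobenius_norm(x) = 0.48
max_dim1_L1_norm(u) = 0.47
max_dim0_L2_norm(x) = 0.31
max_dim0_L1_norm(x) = 0.47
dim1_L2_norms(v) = [0.17, 0.23, 0.22]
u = x + v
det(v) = -0.01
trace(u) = 0.40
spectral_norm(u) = 0.35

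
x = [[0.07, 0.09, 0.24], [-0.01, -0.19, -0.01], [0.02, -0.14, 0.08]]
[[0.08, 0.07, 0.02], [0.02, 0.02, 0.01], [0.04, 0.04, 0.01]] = x @ [[-0.23, -0.21, -0.07], [-0.09, -0.09, -0.04], [0.43, 0.37, 0.12]]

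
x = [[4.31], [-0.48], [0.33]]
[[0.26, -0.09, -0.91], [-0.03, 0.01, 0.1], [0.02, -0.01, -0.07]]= x @ [[0.06, -0.02, -0.21]]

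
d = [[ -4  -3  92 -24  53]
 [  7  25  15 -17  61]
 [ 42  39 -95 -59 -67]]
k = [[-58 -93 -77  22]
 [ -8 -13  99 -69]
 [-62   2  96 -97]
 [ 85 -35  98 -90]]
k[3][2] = 98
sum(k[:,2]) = 216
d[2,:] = [42, 39, -95, -59, -67]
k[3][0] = 85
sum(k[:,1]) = -139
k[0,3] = 22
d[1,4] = 61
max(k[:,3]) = 22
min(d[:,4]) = -67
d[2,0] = 42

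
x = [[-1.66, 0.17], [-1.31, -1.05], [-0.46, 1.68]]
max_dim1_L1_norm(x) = 2.36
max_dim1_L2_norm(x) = 1.74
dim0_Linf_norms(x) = [1.66, 1.68]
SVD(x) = [[-0.68, 0.38], [-0.73, -0.27], [0.07, 0.89]] @ diag([2.1918266649806744, 1.9578038386620082]) @ [[0.94, 0.35],  [-0.35, 0.94]]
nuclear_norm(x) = 4.15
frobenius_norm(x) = 2.94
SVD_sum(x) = [[-1.40, -0.53], [-1.49, -0.56], [0.15, 0.06]] + [[-0.26, 0.70], [0.18, -0.49], [-0.61, 1.62]]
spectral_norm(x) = 2.19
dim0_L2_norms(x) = [2.16, 1.99]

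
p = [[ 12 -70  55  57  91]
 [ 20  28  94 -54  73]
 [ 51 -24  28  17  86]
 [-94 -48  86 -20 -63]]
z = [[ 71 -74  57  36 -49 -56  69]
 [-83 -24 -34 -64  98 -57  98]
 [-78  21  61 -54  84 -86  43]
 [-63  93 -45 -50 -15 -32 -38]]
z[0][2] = 57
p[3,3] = -20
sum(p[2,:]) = 158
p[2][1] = -24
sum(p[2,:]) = 158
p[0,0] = 12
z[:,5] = [-56, -57, -86, -32]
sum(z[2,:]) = -9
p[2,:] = [51, -24, 28, 17, 86]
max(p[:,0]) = 51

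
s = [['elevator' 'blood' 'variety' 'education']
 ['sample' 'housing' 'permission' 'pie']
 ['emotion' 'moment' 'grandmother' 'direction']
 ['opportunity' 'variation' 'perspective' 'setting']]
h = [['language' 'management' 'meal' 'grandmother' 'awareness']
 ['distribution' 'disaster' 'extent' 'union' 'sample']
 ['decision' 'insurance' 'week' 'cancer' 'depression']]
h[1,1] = 'disaster'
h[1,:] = ['distribution', 'disaster', 'extent', 'union', 'sample']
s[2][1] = 'moment'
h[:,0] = ['language', 'distribution', 'decision']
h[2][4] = 'depression'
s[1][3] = 'pie'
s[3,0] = 'opportunity'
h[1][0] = 'distribution'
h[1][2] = 'extent'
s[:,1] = ['blood', 'housing', 'moment', 'variation']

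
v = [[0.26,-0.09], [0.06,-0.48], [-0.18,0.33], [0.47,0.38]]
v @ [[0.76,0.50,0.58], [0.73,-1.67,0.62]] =[[0.13, 0.28, 0.09], [-0.3, 0.83, -0.26], [0.1, -0.64, 0.1], [0.63, -0.40, 0.51]]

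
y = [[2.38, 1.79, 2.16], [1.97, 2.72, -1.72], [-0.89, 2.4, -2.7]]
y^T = [[2.38, 1.97, -0.89], [1.79, 2.72, 2.40], [2.16, -1.72, -2.7]]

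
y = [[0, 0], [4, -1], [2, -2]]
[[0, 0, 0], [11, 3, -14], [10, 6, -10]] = y@[[2, 0, -3], [-3, -3, 2]]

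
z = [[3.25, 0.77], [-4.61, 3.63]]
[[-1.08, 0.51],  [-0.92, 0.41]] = z @ [[-0.21, 0.1], [-0.52, 0.24]]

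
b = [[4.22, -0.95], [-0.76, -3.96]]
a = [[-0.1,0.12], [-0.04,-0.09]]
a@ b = [[-0.51, -0.38], [-0.1, 0.39]]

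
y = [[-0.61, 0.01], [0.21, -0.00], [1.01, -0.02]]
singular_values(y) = [1.2, 0.0]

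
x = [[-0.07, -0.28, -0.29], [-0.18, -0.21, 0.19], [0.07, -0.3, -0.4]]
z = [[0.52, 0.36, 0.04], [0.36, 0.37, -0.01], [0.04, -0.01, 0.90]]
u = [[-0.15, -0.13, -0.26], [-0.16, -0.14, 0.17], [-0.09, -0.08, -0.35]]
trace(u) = -0.64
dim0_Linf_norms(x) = [0.18, 0.3, 0.4]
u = x @ z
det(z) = 0.06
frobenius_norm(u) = 0.56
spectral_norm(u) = 0.49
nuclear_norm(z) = 1.79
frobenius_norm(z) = 1.22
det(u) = -0.00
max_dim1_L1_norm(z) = 0.95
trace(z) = 1.79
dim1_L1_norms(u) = [0.54, 0.47, 0.52]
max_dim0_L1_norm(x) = 0.88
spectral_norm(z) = 0.91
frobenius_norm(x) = 0.73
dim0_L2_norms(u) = [0.24, 0.21, 0.47]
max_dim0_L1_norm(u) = 0.78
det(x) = -0.01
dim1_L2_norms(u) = [0.33, 0.27, 0.37]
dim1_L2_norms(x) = [0.41, 0.34, 0.5]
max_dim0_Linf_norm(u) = 0.35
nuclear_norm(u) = 0.77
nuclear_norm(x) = 1.05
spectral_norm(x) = 0.64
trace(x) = -0.68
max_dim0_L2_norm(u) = 0.47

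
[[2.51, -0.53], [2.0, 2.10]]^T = [[2.51, 2.0], [-0.53, 2.1]]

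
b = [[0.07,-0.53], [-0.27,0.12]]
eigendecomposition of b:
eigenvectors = [[-0.83, 0.8], [-0.56, -0.61]]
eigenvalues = [-0.28, 0.47]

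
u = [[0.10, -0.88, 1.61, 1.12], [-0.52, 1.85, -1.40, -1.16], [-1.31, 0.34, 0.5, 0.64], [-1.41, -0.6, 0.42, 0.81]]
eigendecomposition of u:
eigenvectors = [[-0.35-0.36j,(-0.35+0.36j),(0.17+0j),0.26+0.00j], [(0.61+0j),(0.61-0j),(-0.87+0j),(0.22+0j)], [(0.35-0.42j),0.35+0.42j,-0.44+0.00j,-0.47+0.00j], [0.22-0.16j,0.22+0.16j,(0.15+0j),0.81+0.00j]]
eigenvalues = [(0.93+1.58j), (0.93-1.58j), (1.45+0j), (-0.05+0j)]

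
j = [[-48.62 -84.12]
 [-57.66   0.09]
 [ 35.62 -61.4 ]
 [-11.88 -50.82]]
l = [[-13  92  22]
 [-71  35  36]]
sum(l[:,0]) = -84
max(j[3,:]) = -11.88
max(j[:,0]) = 35.62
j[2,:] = [35.62, -61.4]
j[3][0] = -11.88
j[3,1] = -50.82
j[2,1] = -61.4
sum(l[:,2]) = 58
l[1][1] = 35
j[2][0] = 35.62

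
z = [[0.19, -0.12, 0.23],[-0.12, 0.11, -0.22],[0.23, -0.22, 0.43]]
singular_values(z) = [0.68, 0.05, 0.0]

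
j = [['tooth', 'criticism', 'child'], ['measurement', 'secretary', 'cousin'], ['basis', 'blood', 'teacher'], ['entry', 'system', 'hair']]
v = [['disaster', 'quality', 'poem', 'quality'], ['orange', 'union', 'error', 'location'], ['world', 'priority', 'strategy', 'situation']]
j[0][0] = 'tooth'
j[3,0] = 'entry'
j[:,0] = ['tooth', 'measurement', 'basis', 'entry']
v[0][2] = 'poem'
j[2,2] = 'teacher'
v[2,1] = 'priority'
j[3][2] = 'hair'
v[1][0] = 'orange'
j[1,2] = 'cousin'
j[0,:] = ['tooth', 'criticism', 'child']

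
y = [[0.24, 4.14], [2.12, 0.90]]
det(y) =-8.561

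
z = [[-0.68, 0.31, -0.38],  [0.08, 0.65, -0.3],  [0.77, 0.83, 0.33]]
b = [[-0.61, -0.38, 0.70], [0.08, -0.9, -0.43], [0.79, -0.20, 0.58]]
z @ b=[[0.14, 0.06, -0.83], [-0.23, -0.56, -0.4], [-0.14, -1.11, 0.37]]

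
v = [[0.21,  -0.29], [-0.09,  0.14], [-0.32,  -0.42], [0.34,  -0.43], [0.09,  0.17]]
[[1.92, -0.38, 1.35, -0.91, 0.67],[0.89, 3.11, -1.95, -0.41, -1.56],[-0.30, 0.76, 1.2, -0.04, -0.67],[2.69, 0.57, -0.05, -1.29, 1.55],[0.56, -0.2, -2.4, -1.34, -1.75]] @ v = [[-0.24, -0.67], [0.25, 0.91], [-0.59, -0.41], [0.23, 0.14], [0.29, 1.1]]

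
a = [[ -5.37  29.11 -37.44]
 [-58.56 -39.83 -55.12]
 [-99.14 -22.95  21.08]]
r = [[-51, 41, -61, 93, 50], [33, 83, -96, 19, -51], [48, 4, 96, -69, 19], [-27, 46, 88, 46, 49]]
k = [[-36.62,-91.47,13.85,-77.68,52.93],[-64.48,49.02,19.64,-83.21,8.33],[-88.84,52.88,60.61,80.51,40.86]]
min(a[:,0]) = -99.14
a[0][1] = 29.11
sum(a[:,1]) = -33.67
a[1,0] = -58.56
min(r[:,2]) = -96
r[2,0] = 48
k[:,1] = [-91.47, 49.02, 52.88]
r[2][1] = 4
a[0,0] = -5.37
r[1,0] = 33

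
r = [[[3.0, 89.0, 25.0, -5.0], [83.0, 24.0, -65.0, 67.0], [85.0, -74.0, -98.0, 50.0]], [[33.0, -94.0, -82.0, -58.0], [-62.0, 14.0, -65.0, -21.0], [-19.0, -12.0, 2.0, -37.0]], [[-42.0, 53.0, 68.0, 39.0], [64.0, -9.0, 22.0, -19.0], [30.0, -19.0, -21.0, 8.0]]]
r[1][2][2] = 2.0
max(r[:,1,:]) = 83.0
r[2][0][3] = 39.0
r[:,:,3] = [[-5.0, 67.0, 50.0], [-58.0, -21.0, -37.0], [39.0, -19.0, 8.0]]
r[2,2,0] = 30.0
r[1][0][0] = 33.0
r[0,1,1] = 24.0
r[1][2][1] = -12.0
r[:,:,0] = [[3.0, 83.0, 85.0], [33.0, -62.0, -19.0], [-42.0, 64.0, 30.0]]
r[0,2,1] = -74.0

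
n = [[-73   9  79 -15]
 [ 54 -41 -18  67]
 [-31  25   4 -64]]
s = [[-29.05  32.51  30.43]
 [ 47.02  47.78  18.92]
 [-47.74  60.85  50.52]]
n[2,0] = -31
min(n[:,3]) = -64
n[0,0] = -73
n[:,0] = [-73, 54, -31]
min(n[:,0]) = -73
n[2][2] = 4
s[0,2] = 30.43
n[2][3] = -64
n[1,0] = 54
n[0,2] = 79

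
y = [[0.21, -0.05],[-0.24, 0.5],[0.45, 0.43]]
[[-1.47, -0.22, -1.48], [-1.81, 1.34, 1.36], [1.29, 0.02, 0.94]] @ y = [[-0.92, -0.67],  [-0.09, 1.35],  [0.69, 0.35]]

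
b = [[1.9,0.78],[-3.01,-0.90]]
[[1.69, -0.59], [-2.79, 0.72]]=b @ [[1.03, -0.05], [-0.34, -0.63]]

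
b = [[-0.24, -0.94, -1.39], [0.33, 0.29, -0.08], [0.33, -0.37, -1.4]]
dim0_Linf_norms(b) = [0.33, 0.94, 1.4]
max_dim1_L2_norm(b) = 1.7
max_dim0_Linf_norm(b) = 1.4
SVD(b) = [[0.76, -0.49, -0.42], [-0.02, 0.63, -0.78], [0.65, 0.6, 0.47]] @ diag([2.1867151055975786, 0.7048227081906876, 0.001413141929349281]) @ [[0.01, -0.44, -0.9], [0.74, 0.6, -0.29], [-0.67, 0.66, -0.33]]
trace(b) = -1.35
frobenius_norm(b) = 2.30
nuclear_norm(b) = 2.89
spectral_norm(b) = 2.19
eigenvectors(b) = [[-0.86+0.00j, -0.86-0.00j, (0.67+0j)], [0.22+0.10j, 0.22-0.10j, -0.66+0.00j], [-0.42+0.17j, (-0.42-0.17j), (0.33+0j)]]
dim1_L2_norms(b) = [1.7, 0.45, 1.49]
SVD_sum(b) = [[0.02, -0.73, -1.49],[-0.0, 0.02, 0.05],[0.02, -0.63, -1.28]] + [[-0.26, -0.21, 0.10], [0.33, 0.27, -0.13], [0.31, 0.26, -0.12]] + [[0.00, -0.00, 0.0], [0.00, -0.0, 0.0], [-0.00, 0.00, -0.0]]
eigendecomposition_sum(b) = [[-0.12+1.16j, (-0.47+0.22j), -0.69-1.89j],[(0.17-0.28j), 0.15-0.00j, (-0.04+0.57j)],[(0.16+0.59j), -0.19+0.20j, -0.70-0.78j]] + [[(-0.12-1.16j), -0.47-0.22j, -0.69+1.89j], [0.17+0.28j, 0.15+0.00j, (-0.04-0.57j)], [0.16-0.59j, (-0.19-0.2j), -0.70+0.78j]] + [[0.00-0.00j, -0j, (-0+0j)], [(-0+0j), -0.00+0.00j, 0.00-0.00j], [-0j, -0j, (-0+0j)]]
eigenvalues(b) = [(-0.67+0.38j), (-0.67-0.38j), (-0+0j)]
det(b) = -0.00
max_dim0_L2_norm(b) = 1.97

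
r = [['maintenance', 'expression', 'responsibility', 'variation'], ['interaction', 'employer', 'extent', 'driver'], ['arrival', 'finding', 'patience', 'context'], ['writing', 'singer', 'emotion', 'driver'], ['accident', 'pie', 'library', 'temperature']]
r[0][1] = 'expression'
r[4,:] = ['accident', 'pie', 'library', 'temperature']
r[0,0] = 'maintenance'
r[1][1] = 'employer'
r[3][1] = 'singer'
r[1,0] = 'interaction'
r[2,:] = ['arrival', 'finding', 'patience', 'context']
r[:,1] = ['expression', 'employer', 'finding', 'singer', 'pie']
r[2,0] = 'arrival'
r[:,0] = ['maintenance', 'interaction', 'arrival', 'writing', 'accident']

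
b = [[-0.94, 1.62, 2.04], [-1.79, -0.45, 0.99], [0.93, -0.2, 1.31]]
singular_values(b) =[3.1, 1.87, 1.25]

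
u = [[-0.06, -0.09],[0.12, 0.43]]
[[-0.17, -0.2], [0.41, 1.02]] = u@[[2.48, -0.33], [0.25, 2.46]]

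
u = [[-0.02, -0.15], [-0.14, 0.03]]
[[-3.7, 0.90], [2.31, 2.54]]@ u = [[-0.05, 0.58],[-0.4, -0.27]]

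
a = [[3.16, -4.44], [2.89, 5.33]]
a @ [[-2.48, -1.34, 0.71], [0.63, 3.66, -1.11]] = [[-10.63,  -20.48,  7.17], [-3.81,  15.64,  -3.86]]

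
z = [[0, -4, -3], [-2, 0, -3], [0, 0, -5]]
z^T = [[0, -2, 0], [-4, 0, 0], [-3, -3, -5]]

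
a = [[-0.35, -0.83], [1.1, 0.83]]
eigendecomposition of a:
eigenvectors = [[(0.4-0.52j), 0.40+0.52j], [-0.75+0.00j, (-0.75-0j)]]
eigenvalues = [(0.24+0.75j), (0.24-0.75j)]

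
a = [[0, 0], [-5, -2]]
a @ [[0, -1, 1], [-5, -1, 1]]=[[0, 0, 0], [10, 7, -7]]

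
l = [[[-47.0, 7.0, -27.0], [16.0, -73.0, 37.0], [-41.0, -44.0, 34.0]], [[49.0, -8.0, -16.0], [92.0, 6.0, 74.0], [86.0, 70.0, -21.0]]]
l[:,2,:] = [[-41.0, -44.0, 34.0], [86.0, 70.0, -21.0]]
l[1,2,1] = 70.0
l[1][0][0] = 49.0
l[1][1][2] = 74.0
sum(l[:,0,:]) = -42.0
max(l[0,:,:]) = 37.0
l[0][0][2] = -27.0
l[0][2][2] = 34.0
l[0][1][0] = 16.0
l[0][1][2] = 37.0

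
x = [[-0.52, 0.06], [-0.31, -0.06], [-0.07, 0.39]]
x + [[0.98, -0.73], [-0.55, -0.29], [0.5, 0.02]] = [[0.46, -0.67], [-0.86, -0.35], [0.43, 0.41]]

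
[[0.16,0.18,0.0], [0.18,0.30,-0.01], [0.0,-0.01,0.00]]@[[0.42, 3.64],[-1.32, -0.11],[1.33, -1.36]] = [[-0.17,0.56], [-0.33,0.64], [0.01,0.00]]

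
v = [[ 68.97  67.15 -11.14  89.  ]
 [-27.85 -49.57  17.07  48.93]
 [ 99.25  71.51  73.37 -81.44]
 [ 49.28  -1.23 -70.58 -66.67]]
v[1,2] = 17.07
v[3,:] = [49.28, -1.23, -70.58, -66.67]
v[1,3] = 48.93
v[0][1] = 67.15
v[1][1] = -49.57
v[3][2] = -70.58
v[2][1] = 71.51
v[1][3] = 48.93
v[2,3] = -81.44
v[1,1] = -49.57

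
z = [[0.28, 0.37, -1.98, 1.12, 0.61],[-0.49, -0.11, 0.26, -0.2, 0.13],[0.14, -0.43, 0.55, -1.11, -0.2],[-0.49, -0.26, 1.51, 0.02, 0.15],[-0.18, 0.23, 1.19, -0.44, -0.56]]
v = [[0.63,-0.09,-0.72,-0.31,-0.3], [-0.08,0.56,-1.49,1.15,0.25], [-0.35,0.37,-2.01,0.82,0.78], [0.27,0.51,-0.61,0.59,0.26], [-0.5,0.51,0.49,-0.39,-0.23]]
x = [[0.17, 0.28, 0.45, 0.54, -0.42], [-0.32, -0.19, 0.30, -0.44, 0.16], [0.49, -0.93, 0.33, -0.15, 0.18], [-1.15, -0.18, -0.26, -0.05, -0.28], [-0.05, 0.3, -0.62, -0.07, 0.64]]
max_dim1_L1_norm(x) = 2.08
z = x @ v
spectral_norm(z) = 3.24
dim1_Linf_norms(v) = [0.72, 1.49, 2.01, 0.61, 0.51]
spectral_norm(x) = 1.42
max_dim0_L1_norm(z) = 5.49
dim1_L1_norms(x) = [1.86, 1.41, 2.08, 1.92, 1.68]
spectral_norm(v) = 3.23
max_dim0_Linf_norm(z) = 1.98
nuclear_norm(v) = 6.02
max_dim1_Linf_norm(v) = 2.01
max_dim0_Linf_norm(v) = 2.01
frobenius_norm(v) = 3.56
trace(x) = 0.90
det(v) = -0.52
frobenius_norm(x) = 2.21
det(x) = 0.20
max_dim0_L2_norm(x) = 1.3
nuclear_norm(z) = 5.60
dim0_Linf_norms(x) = [1.15, 0.93, 0.62, 0.54, 0.64]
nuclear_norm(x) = 4.40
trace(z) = 0.18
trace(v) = -0.46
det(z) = -0.10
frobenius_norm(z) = 3.54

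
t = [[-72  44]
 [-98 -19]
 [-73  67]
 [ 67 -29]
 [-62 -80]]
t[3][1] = -29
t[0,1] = 44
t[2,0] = -73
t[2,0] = -73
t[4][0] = -62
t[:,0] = [-72, -98, -73, 67, -62]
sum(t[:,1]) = -17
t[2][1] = 67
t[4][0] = -62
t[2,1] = 67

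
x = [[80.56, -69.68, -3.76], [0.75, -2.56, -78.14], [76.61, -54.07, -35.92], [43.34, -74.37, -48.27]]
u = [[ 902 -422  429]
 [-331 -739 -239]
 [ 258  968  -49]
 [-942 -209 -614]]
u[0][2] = 429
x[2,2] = -35.92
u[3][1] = -209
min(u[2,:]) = -49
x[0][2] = -3.76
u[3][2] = -614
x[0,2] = -3.76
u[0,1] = -422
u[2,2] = -49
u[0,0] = 902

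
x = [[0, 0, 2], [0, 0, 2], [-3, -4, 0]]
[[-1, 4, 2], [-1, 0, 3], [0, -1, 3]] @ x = [[-6, -8, 6], [-9, -12, -2], [-9, -12, -2]]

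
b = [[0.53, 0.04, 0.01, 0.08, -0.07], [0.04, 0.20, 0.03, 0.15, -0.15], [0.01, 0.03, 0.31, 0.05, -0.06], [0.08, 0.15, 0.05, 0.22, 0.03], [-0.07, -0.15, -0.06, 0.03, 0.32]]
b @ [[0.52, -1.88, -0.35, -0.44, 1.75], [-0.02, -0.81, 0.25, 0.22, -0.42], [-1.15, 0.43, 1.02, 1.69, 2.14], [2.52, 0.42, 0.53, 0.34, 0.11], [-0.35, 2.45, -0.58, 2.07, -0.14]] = [[0.49, -1.16, -0.08, -0.33, 0.95], [0.41, -0.53, 0.23, -0.18, 0.09], [-0.20, -0.04, 0.38, 0.42, 0.68], [0.52, -0.08, 0.16, 0.22, 0.20], [-0.00, 1.02, -0.24, 0.57, -0.23]]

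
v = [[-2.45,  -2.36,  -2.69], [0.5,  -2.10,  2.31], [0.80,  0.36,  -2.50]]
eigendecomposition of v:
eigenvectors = [[-0.84+0.00j, -0.84-0.00j, -0.34+0.00j], [0.30+0.34j, 0.30-0.34j, -0.77+0.00j], [(-0.05+0.29j), -0.05-0.29j, 0.54+0.00j]]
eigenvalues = [(-1.77+1.86j), (-1.77-1.86j), (-3.51+0j)]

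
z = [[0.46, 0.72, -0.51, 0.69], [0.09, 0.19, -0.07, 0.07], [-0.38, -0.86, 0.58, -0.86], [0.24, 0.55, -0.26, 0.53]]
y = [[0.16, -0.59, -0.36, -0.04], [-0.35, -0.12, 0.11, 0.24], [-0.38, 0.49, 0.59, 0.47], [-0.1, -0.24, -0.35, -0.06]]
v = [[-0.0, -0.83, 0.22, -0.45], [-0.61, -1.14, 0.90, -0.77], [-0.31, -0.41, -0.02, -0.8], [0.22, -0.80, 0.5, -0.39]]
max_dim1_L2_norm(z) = 1.4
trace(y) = 0.57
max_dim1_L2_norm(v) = 1.75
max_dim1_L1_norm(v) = 3.42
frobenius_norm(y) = 1.36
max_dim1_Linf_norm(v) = 1.14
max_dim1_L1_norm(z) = 2.68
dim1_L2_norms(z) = [1.21, 0.23, 1.4, 0.84]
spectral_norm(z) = 2.04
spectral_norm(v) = 2.29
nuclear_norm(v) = 3.65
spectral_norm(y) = 1.23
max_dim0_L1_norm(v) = 3.18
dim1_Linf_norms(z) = [0.72, 0.19, 0.86, 0.55]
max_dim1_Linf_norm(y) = 0.59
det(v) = -0.13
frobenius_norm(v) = 2.45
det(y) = -0.01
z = y @ v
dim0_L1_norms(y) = [0.99, 1.44, 1.41, 0.81]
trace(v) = -1.55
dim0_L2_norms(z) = [0.65, 1.26, 0.82, 1.23]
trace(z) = 1.76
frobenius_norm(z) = 2.05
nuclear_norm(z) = 2.32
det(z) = 0.00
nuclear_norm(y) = 2.07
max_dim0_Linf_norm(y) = 0.59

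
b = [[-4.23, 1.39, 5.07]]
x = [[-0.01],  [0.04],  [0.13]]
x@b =[[0.04,  -0.01,  -0.05],[-0.17,  0.06,  0.20],[-0.55,  0.18,  0.66]]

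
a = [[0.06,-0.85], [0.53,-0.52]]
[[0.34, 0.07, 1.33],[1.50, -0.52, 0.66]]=a@[[2.62, -1.14, -0.31],[-0.21, -0.16, -1.59]]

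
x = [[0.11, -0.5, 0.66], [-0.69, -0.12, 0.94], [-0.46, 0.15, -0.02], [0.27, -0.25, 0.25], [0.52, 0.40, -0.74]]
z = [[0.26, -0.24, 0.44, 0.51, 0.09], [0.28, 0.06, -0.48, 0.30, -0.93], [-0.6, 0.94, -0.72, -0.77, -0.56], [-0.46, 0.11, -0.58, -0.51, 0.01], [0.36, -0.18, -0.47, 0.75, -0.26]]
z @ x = [[0.18, -0.13, -0.0], [-0.19, -0.67, 1.01], [-0.88, 0.05, 0.72], [0.01, 0.26, -0.32], [0.45, -0.52, 0.46]]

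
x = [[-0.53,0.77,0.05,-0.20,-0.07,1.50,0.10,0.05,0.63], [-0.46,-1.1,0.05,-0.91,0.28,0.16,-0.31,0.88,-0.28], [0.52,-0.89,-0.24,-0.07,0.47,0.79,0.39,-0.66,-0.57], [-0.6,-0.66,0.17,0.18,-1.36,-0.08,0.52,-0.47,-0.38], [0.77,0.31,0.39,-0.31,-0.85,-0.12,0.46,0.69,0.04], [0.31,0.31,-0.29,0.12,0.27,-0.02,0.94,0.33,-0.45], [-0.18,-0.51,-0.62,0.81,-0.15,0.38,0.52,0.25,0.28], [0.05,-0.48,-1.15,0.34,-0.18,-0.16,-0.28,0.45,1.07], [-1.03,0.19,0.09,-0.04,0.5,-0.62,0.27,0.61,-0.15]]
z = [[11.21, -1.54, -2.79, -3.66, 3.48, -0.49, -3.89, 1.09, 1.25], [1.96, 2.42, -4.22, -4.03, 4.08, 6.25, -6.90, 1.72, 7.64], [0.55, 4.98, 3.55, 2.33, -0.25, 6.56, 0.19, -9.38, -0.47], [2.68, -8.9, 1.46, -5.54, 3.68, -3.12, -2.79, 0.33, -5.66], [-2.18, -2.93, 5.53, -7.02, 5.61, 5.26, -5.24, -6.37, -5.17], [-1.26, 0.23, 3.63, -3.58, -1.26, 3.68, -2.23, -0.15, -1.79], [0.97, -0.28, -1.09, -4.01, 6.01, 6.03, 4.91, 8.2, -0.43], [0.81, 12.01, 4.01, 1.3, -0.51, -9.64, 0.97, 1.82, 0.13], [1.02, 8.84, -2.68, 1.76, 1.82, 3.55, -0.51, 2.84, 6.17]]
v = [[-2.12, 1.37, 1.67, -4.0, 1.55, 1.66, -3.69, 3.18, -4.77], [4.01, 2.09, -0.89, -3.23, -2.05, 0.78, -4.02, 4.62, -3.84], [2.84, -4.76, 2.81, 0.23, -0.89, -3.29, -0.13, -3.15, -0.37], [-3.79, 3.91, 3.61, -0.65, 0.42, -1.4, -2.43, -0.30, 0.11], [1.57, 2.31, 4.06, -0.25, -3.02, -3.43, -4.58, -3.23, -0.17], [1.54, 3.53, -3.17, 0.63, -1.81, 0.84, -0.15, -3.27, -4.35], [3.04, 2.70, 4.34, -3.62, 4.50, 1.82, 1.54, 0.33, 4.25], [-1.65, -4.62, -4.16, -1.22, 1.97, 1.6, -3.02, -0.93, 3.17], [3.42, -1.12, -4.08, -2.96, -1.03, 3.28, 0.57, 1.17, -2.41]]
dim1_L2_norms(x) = [1.89, 1.82, 1.7, 1.83, 1.54, 1.25, 1.38, 1.78, 1.49]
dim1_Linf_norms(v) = [4.77, 4.62, 4.76, 3.91, 4.58, 4.35, 4.5, 4.62, 4.08]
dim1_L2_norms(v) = [8.76, 9.42, 7.77, 7.16, 8.76, 7.67, 9.62, 8.33, 7.59]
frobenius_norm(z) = 40.46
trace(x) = -1.74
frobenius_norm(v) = 25.15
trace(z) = 33.83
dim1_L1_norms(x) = [3.9, 4.43, 4.6, 4.42, 3.94, 3.04, 3.7, 4.16, 3.5]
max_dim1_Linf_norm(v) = 4.77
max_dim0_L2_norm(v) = 10.19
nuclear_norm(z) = 99.53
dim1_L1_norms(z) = [29.4, 39.22, 28.26, 34.16, 45.31, 17.81, 31.93, 31.2, 29.19]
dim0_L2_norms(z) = [12.08, 18.53, 10.42, 12.2, 10.73, 16.59, 11.33, 14.54, 12.66]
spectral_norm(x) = 2.07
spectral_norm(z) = 22.78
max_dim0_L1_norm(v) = 28.79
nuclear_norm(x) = 13.47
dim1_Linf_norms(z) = [11.21, 7.64, 9.38, 8.9, 7.02, 3.68, 8.2, 12.01, 8.84]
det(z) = -10802707.21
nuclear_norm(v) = 65.03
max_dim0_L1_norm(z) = 44.58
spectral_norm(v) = 13.05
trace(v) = -1.85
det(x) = -4.54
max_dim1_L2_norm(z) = 16.13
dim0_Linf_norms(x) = [1.03, 1.1, 1.15, 0.91, 1.36, 1.5, 0.94, 0.88, 1.07]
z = v @ x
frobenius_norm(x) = 4.93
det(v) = 2310358.52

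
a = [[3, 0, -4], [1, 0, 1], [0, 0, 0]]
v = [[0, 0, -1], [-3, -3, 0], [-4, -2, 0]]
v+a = [[3, 0, -5], [-2, -3, 1], [-4, -2, 0]]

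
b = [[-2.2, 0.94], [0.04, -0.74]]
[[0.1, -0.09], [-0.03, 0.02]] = b @[[-0.03, 0.03],  [0.04, -0.03]]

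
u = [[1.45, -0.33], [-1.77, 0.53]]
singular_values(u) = [2.37, 0.08]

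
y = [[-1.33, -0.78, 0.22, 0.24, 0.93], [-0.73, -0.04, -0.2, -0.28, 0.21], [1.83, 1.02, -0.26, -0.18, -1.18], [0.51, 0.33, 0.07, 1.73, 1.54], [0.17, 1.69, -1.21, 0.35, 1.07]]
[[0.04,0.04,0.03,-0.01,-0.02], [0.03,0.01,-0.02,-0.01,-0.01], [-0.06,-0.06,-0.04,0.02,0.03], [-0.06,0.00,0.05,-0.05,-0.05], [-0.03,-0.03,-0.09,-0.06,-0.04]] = y @[[-0.04, -0.02, 0.03, 0.01, 0.01], [-0.03, -0.02, -0.03, -0.03, -0.02], [-0.05, -0.0, 0.07, -0.01, -0.01], [0.01, 0.01, -0.01, -0.01, -0.01], [-0.03, 0.0, 0.04, -0.02, -0.02]]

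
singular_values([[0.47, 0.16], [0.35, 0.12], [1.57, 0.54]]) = [1.77, 0.0]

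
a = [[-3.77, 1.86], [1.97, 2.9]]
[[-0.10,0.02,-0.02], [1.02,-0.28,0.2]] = a @ [[0.15, -0.04, 0.03], [0.25, -0.07, 0.05]]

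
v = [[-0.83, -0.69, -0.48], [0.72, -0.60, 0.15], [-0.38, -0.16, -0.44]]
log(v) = [[(-0.5+0.41j), (-2.33-0.27j), (-0.46-1.16j)], [2.32+0.38j, 1.17-0.25j, (1.85-1.07j)], [(-0.2-1.06j), (-1.44+0.7j), (-2.05+2.98j)]]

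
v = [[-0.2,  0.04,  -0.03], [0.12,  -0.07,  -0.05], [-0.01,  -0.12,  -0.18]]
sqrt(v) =[[-0.03, -0.11, -0.19], [0.36, 0.01, 0.15], [0.86, -0.2, 0.10]]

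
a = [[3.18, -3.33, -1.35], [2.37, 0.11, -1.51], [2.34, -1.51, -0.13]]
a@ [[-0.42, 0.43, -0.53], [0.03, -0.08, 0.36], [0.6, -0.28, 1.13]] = [[-2.25,  2.01,  -4.41], [-1.9,  1.43,  -2.92], [-1.11,  1.16,  -1.93]]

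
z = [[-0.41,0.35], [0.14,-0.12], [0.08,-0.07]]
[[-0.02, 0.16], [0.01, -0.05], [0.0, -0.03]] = z@[[-0.04, -0.15], [-0.11, 0.28]]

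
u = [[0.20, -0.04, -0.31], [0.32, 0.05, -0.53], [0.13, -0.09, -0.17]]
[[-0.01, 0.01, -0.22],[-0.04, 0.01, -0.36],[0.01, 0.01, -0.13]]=u @ [[0.17, 0.24, -0.2], [-0.17, 0.03, 0.05], [0.16, 0.12, 0.56]]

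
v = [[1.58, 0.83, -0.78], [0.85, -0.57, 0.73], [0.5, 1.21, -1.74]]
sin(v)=[[0.9, 0.39, -0.31], [0.51, -0.21, 0.16], [0.32, 0.38, -0.63]]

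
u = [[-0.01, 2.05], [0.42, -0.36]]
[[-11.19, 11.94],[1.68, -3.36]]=u @ [[-0.67, -3.02], [-5.46, 5.81]]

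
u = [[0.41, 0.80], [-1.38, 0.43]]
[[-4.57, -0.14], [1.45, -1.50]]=u @ [[-2.44, 0.89],[-4.46, -0.63]]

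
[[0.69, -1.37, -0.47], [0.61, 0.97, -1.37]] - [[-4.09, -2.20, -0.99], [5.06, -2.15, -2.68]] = [[4.78, 0.83, 0.52], [-4.45, 3.12, 1.31]]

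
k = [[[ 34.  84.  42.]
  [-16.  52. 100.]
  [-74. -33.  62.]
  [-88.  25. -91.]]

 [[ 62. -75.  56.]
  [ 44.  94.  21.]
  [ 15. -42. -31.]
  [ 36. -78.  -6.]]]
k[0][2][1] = -33.0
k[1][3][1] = -78.0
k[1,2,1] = -42.0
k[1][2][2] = -31.0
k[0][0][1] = 84.0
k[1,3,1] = -78.0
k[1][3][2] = -6.0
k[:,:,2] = [[42.0, 100.0, 62.0, -91.0], [56.0, 21.0, -31.0, -6.0]]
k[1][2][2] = -31.0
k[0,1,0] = -16.0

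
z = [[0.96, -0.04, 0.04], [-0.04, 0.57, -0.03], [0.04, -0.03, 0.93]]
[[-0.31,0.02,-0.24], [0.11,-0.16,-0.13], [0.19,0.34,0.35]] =z @ [[-0.32, -0.0, -0.28], [0.19, -0.26, -0.22], [0.22, 0.36, 0.38]]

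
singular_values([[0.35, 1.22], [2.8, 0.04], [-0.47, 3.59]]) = [3.82, 2.82]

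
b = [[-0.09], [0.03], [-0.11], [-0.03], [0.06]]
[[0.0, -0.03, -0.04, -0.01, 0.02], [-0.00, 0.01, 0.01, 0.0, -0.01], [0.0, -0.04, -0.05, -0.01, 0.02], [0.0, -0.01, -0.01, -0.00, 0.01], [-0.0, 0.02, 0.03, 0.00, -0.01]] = b@[[-0.03,0.34,0.46,0.06,-0.17]]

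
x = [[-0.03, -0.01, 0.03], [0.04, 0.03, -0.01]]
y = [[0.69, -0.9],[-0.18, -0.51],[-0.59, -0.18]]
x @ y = [[-0.04, 0.03], [0.03, -0.05]]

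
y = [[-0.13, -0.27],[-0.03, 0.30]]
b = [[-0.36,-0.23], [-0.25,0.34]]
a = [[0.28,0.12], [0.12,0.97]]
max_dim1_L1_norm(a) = 1.09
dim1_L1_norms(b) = [0.59, 0.59]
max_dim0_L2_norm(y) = 0.4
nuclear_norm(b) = 0.85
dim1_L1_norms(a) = [0.4, 1.09]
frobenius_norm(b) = 0.60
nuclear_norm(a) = 1.25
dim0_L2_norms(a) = [0.3, 0.98]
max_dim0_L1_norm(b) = 0.61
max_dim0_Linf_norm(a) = 0.97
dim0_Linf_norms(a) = [0.28, 0.97]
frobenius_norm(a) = 1.02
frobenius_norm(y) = 0.43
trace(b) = -0.02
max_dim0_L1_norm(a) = 1.09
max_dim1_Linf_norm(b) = 0.36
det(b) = -0.18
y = b @ a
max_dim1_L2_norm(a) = 0.98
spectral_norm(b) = 0.44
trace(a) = 1.25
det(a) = 0.26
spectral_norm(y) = 0.41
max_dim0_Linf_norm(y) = 0.3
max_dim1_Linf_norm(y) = 0.3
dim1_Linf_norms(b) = [0.36, 0.34]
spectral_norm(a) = 0.99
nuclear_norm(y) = 0.52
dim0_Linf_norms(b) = [0.36, 0.34]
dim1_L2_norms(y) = [0.3, 0.3]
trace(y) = 0.17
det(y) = -0.05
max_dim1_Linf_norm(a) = 0.97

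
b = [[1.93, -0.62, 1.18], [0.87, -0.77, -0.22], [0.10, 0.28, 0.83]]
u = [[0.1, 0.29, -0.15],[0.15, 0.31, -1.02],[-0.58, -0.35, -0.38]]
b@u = [[-0.58, -0.05, -0.11], [0.10, 0.09, 0.74], [-0.43, -0.17, -0.62]]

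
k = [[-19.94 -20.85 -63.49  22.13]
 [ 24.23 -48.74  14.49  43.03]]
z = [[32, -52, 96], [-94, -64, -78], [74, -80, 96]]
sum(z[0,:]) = 76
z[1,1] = -64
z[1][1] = -64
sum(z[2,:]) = 90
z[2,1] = -80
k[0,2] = -63.49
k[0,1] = -20.85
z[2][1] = -80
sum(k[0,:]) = -82.15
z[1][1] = -64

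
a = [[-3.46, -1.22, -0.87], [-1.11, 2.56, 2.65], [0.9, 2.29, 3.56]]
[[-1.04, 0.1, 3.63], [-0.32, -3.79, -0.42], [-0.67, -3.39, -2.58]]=a@[[0.23, 0.37, -0.9], [0.69, -0.71, -0.12], [-0.69, -0.59, -0.42]]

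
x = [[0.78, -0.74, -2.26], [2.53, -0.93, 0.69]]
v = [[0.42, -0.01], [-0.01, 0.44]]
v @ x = [[0.30, -0.3, -0.96], [1.11, -0.4, 0.33]]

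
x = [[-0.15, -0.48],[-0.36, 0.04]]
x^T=[[-0.15, -0.36], [-0.48, 0.04]]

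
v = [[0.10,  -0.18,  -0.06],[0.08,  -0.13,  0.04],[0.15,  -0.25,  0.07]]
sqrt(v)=[[0.41, -0.62, 0.06], [0.14, -0.16, 0.17], [0.27, -0.42, 0.35]]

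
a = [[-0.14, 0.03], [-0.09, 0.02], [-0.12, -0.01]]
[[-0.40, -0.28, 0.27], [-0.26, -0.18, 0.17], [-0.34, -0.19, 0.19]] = a@ [[2.85, 1.71, -1.67], [-0.11, -1.32, 1.08]]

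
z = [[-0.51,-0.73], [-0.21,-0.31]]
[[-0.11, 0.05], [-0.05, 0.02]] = z @ [[-0.18,0.24], [0.27,-0.23]]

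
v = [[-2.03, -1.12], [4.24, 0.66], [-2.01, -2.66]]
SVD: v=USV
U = [[-0.42, -0.08], [0.74, -0.61], [-0.53, -0.79]]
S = [5.57, 1.97]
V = [[0.91, 0.42], [-0.42, 0.91]]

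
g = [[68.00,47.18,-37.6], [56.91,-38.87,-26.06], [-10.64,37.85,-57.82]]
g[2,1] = 37.85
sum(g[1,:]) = -8.02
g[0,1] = 47.18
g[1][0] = 56.91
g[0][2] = -37.6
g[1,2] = -26.06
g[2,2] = -57.82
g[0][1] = 47.18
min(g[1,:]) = -38.87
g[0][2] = -37.6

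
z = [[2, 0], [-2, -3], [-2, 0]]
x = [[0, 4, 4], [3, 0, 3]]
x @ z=[[-16, -12], [0, 0]]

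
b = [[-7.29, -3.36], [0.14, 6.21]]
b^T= [[-7.29, 0.14], [-3.36, 6.21]]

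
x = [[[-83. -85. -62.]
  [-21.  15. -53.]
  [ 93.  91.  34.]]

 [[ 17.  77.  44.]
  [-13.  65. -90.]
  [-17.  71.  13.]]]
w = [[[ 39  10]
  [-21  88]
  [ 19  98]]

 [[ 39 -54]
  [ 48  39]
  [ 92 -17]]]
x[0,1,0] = -21.0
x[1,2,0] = -17.0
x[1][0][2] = 44.0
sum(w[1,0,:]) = -15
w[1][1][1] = 39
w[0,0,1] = 10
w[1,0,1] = -54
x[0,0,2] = -62.0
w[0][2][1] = 98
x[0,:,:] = [[-83.0, -85.0, -62.0], [-21.0, 15.0, -53.0], [93.0, 91.0, 34.0]]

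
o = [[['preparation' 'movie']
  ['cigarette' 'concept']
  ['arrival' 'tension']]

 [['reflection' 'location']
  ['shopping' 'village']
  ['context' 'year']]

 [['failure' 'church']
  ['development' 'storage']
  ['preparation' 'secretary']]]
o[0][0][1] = 'movie'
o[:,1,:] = [['cigarette', 'concept'], ['shopping', 'village'], ['development', 'storage']]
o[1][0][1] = 'location'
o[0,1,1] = 'concept'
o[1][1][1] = 'village'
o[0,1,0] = 'cigarette'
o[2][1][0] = 'development'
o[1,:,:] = [['reflection', 'location'], ['shopping', 'village'], ['context', 'year']]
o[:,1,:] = [['cigarette', 'concept'], ['shopping', 'village'], ['development', 'storage']]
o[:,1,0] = ['cigarette', 'shopping', 'development']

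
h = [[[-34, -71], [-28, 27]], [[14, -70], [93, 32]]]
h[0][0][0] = -34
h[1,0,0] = 14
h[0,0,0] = -34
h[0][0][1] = -71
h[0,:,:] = [[-34, -71], [-28, 27]]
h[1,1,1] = 32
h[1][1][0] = 93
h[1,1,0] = 93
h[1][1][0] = 93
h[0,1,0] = -28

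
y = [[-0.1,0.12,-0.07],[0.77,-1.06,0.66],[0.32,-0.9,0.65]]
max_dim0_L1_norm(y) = 2.08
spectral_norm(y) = 1.86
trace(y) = -0.51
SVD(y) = [[-0.09,0.12,0.99], [0.79,-0.60,0.15], [0.61,0.79,-0.04]] @ diag([1.8578772962093115, 0.2541476813827793, 0.0009530360620575925]) @ [[0.44,-0.75,0.5], [-0.88,-0.23,0.42], [0.2,0.62,0.76]]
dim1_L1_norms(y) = [0.29, 2.49, 1.87]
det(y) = -0.00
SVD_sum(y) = [[-0.07, 0.13, -0.08], [0.64, -1.1, 0.72], [0.50, -0.85, 0.57]] + [[-0.03, -0.01, 0.01],[0.13, 0.04, -0.06],[-0.18, -0.05, 0.08]] + [[0.00, 0.00, 0.0], [0.00, 0.00, 0.0], [-0.00, -0.0, -0.0]]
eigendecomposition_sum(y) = [[-0.11, 0.11, -0.06], [0.94, -0.93, 0.51], [0.66, -0.65, 0.36]] + [[0.0, 0.00, -0.00], [0.01, 0.00, -0.00], [0.01, 0.00, -0.00]] + [[0.01, 0.01, -0.01], [-0.18, -0.13, 0.15], [-0.35, -0.25, 0.29]]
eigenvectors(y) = [[0.1, -0.20, -0.03], [-0.82, -0.62, 0.46], [-0.57, -0.76, 0.89]]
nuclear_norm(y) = 2.11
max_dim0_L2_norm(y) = 1.4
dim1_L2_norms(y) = [0.17, 1.47, 1.16]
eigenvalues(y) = [-0.69, 0.0, 0.18]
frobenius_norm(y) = 1.88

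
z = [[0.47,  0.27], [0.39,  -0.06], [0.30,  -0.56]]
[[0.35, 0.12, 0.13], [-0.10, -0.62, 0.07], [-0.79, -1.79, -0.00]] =z @ [[-0.05,-1.21,0.21],[1.38,2.54,0.12]]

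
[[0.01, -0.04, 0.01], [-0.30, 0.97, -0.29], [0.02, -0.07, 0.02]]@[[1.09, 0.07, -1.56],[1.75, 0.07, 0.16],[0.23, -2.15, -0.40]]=[[-0.06, -0.02, -0.03], [1.3, 0.67, 0.74], [-0.10, -0.05, -0.05]]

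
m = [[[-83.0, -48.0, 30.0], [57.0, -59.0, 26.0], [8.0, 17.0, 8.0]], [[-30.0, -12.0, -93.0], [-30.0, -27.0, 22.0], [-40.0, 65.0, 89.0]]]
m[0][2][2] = 8.0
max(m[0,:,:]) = 57.0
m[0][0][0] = -83.0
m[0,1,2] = 26.0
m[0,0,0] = -83.0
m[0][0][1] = -48.0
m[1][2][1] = 65.0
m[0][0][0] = -83.0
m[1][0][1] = -12.0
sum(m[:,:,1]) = -64.0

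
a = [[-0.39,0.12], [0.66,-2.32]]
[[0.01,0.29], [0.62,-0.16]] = a @ [[-0.12,-0.80],[-0.3,-0.16]]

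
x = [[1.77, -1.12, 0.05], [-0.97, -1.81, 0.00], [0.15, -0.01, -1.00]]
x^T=[[1.77, -0.97, 0.15], [-1.12, -1.81, -0.01], [0.05, 0.00, -1.0]]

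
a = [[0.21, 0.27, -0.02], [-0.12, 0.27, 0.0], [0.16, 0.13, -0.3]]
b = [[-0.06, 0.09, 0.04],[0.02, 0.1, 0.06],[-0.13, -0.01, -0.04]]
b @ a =[[-0.02,0.01,-0.01], [0.0,0.04,-0.02], [-0.03,-0.04,0.01]]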